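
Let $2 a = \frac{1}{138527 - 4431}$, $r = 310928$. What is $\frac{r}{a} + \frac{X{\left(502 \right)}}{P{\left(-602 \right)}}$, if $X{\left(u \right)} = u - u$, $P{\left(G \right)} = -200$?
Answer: $83388402176$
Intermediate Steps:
$a = \frac{1}{268192}$ ($a = \frac{1}{2 \left(138527 - 4431\right)} = \frac{1}{2 \cdot 134096} = \frac{1}{2} \cdot \frac{1}{134096} = \frac{1}{268192} \approx 3.7287 \cdot 10^{-6}$)
$X{\left(u \right)} = 0$
$\frac{r}{a} + \frac{X{\left(502 \right)}}{P{\left(-602 \right)}} = 310928 \frac{1}{\frac{1}{268192}} + \frac{0}{-200} = 310928 \cdot 268192 + 0 \left(- \frac{1}{200}\right) = 83388402176 + 0 = 83388402176$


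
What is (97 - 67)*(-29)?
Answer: -870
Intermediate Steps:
(97 - 67)*(-29) = 30*(-29) = -870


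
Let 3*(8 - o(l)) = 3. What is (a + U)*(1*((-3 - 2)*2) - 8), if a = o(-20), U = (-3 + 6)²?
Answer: -288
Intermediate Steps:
o(l) = 7 (o(l) = 8 - ⅓*3 = 8 - 1 = 7)
U = 9 (U = 3² = 9)
a = 7
(a + U)*(1*((-3 - 2)*2) - 8) = (7 + 9)*(1*((-3 - 2)*2) - 8) = 16*(1*(-5*2) - 8) = 16*(1*(-10) - 8) = 16*(-10 - 8) = 16*(-18) = -288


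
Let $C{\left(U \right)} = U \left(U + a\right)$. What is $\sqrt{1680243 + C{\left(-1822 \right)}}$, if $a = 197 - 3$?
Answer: $\sqrt{4646459} \approx 2155.6$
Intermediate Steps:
$a = 194$
$C{\left(U \right)} = U \left(194 + U\right)$ ($C{\left(U \right)} = U \left(U + 194\right) = U \left(194 + U\right)$)
$\sqrt{1680243 + C{\left(-1822 \right)}} = \sqrt{1680243 - 1822 \left(194 - 1822\right)} = \sqrt{1680243 - -2966216} = \sqrt{1680243 + 2966216} = \sqrt{4646459}$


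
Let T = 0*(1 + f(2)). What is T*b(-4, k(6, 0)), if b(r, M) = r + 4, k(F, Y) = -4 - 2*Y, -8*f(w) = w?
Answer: 0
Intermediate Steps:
f(w) = -w/8
b(r, M) = 4 + r
T = 0 (T = 0*(1 - 1/8*2) = 0*(1 - 1/4) = 0*(3/4) = 0)
T*b(-4, k(6, 0)) = 0*(4 - 4) = 0*0 = 0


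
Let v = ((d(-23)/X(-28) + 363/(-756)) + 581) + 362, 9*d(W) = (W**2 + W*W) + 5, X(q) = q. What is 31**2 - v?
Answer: 1430/63 ≈ 22.698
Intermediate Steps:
d(W) = 5/9 + 2*W**2/9 (d(W) = ((W**2 + W*W) + 5)/9 = ((W**2 + W**2) + 5)/9 = (2*W**2 + 5)/9 = (5 + 2*W**2)/9 = 5/9 + 2*W**2/9)
v = 59113/63 (v = (((5/9 + (2/9)*(-23)**2)/(-28) + 363/(-756)) + 581) + 362 = (((5/9 + (2/9)*529)*(-1/28) + 363*(-1/756)) + 581) + 362 = (((5/9 + 1058/9)*(-1/28) - 121/252) + 581) + 362 = (((1063/9)*(-1/28) - 121/252) + 581) + 362 = ((-1063/252 - 121/252) + 581) + 362 = (-296/63 + 581) + 362 = 36307/63 + 362 = 59113/63 ≈ 938.30)
31**2 - v = 31**2 - 1*59113/63 = 961 - 59113/63 = 1430/63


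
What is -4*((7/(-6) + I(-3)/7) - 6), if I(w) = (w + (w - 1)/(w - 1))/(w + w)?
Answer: 598/21 ≈ 28.476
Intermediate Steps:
I(w) = (1 + w)/(2*w) (I(w) = (w + (-1 + w)/(-1 + w))/((2*w)) = (w + 1)*(1/(2*w)) = (1 + w)*(1/(2*w)) = (1 + w)/(2*w))
-4*((7/(-6) + I(-3)/7) - 6) = -4*((7/(-6) + ((1/2)*(1 - 3)/(-3))/7) - 6) = -4*((7*(-1/6) + ((1/2)*(-1/3)*(-2))*(1/7)) - 6) = -4*((-7/6 + (1/3)*(1/7)) - 6) = -4*((-7/6 + 1/21) - 6) = -4*(-47/42 - 6) = -4*(-299/42) = 598/21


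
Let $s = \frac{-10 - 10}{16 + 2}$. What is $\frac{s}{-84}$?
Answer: $\frac{5}{378} \approx 0.013228$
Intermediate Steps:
$s = - \frac{10}{9}$ ($s = \frac{1}{18} \left(-20\right) = - \frac{10}{9} \approx -1.1111$)
$\frac{s}{-84} = - \frac{10}{9 \left(-84\right)} = \left(- \frac{10}{9}\right) \left(- \frac{1}{84}\right) = \frac{5}{378}$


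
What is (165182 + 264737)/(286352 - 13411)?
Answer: 429919/272941 ≈ 1.5751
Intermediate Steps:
(165182 + 264737)/(286352 - 13411) = 429919/272941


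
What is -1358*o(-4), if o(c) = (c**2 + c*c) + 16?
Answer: -65184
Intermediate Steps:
o(c) = 16 + 2*c**2 (o(c) = (c**2 + c**2) + 16 = 2*c**2 + 16 = 16 + 2*c**2)
-1358*o(-4) = -1358*(16 + 2*(-4)**2) = -1358*(16 + 2*16) = -1358*(16 + 32) = -1358*48 = -65184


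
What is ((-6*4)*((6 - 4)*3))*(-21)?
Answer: 3024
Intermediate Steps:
((-6*4)*((6 - 4)*3))*(-21) = -48*3*(-21) = -24*6*(-21) = -144*(-21) = 3024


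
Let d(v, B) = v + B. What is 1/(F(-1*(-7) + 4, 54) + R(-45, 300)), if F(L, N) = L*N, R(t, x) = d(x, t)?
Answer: 1/849 ≈ 0.0011779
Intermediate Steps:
d(v, B) = B + v
R(t, x) = t + x
1/(F(-1*(-7) + 4, 54) + R(-45, 300)) = 1/((-1*(-7) + 4)*54 + (-45 + 300)) = 1/((7 + 4)*54 + 255) = 1/(11*54 + 255) = 1/(594 + 255) = 1/849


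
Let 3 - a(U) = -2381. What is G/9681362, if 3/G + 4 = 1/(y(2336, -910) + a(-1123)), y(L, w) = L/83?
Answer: -300312/3876170470069 ≈ -7.7476e-8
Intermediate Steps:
y(L, w) = L/83 (y(L, w) = L*(1/83) = L/83)
a(U) = 2384 (a(U) = 3 - 1*(-2381) = 3 + 2381 = 2384)
G = -600624/800749 (G = 3/(-4 + 1/((1/83)*2336 + 2384)) = 3/(-4 + 1/(2336/83 + 2384)) = 3/(-4 + 1/(200208/83)) = 3/(-4 + 83/200208) = 3/(-800749/200208) = 3*(-200208/800749) = -600624/800749 ≈ -0.75008)
G/9681362 = -600624/800749/9681362 = -600624/800749*1/9681362 = -300312/3876170470069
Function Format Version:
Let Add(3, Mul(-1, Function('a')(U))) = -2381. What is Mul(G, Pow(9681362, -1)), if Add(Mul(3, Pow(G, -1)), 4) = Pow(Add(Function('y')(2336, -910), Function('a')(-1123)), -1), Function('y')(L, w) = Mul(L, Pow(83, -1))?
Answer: Rational(-300312, 3876170470069) ≈ -7.7476e-8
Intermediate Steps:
Function('y')(L, w) = Mul(Rational(1, 83), L) (Function('y')(L, w) = Mul(L, Rational(1, 83)) = Mul(Rational(1, 83), L))
Function('a')(U) = 2384 (Function('a')(U) = Add(3, Mul(-1, -2381)) = Add(3, 2381) = 2384)
G = Rational(-600624, 800749) (G = Mul(3, Pow(Add(-4, Pow(Add(Mul(Rational(1, 83), 2336), 2384), -1)), -1)) = Mul(3, Pow(Add(-4, Pow(Add(Rational(2336, 83), 2384), -1)), -1)) = Mul(3, Pow(Add(-4, Pow(Rational(200208, 83), -1)), -1)) = Mul(3, Pow(Add(-4, Rational(83, 200208)), -1)) = Mul(3, Pow(Rational(-800749, 200208), -1)) = Mul(3, Rational(-200208, 800749)) = Rational(-600624, 800749) ≈ -0.75008)
Mul(G, Pow(9681362, -1)) = Mul(Rational(-600624, 800749), Pow(9681362, -1)) = Mul(Rational(-600624, 800749), Rational(1, 9681362)) = Rational(-300312, 3876170470069)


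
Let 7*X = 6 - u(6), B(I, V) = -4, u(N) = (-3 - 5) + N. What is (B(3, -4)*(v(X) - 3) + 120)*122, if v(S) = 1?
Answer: 15616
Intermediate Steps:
u(N) = -8 + N
X = 8/7 (X = (6 - (-8 + 6))/7 = (6 - 1*(-2))/7 = (6 + 2)/7 = (⅐)*8 = 8/7 ≈ 1.1429)
(B(3, -4)*(v(X) - 3) + 120)*122 = (-4*(1 - 3) + 120)*122 = (-4*(-2) + 120)*122 = (8 + 120)*122 = 128*122 = 15616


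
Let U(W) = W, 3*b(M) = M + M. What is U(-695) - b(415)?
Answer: -2915/3 ≈ -971.67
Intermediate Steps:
b(M) = 2*M/3 (b(M) = (M + M)/3 = (2*M)/3 = 2*M/3)
U(-695) - b(415) = -695 - 2*415/3 = -695 - 1*830/3 = -695 - 830/3 = -2915/3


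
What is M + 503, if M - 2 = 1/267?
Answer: 134836/267 ≈ 505.00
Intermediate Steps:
M = 535/267 (M = 2 + 1/267 = 535/267 ≈ 2.0037)
M + 503 = 535/267 + 503 = 134836/267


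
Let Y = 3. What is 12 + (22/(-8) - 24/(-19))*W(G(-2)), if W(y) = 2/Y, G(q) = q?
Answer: 1255/114 ≈ 11.009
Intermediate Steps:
W(y) = ⅔ (W(y) = 2/3 = 2*(⅓) = ⅔)
12 + (22/(-8) - 24/(-19))*W(G(-2)) = 12 + (22/(-8) - 24/(-19))*(⅔) = 12 + (22*(-⅛) - 24*(-1/19))*(⅔) = 12 + (-11/4 + 24/19)*(⅔) = 12 - 113/76*⅔ = 12 - 113/114 = 1255/114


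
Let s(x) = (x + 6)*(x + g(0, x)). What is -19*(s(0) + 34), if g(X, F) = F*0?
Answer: -646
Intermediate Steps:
g(X, F) = 0
s(x) = x*(6 + x) (s(x) = (x + 6)*(x + 0) = (6 + x)*x = x*(6 + x))
-19*(s(0) + 34) = -19*(0*(6 + 0) + 34) = -19*(0*6 + 34) = -19*(0 + 34) = -19*34 = -646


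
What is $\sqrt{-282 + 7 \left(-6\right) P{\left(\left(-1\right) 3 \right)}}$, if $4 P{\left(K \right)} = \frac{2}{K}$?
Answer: $5 i \sqrt{11} \approx 16.583 i$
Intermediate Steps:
$P{\left(K \right)} = \frac{1}{2 K}$ ($P{\left(K \right)} = \frac{2 \frac{1}{K}}{4} = \frac{1}{2 K}$)
$\sqrt{-282 + 7 \left(-6\right) P{\left(\left(-1\right) 3 \right)}} = \sqrt{-282 + 7 \left(-6\right) \frac{1}{2 \left(\left(-1\right) 3\right)}} = \sqrt{-282 - 42 \frac{1}{2 \left(-3\right)}} = \sqrt{-282 - 42 \cdot \frac{1}{2} \left(- \frac{1}{3}\right)} = \sqrt{-282 - -7} = \sqrt{-282 + 7} = \sqrt{-275} = 5 i \sqrt{11}$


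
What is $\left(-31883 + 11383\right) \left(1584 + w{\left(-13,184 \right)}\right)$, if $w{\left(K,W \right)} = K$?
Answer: $-32205500$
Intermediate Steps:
$\left(-31883 + 11383\right) \left(1584 + w{\left(-13,184 \right)}\right) = \left(-31883 + 11383\right) \left(1584 - 13\right) = \left(-20500\right) 1571 = -32205500$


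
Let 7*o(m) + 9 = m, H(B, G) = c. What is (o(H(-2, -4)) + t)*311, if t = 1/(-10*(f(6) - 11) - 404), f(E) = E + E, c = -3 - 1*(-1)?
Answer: -1418471/2898 ≈ -489.47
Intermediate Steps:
c = -2 (c = -3 + 1 = -2)
H(B, G) = -2
f(E) = 2*E
o(m) = -9/7 + m/7
t = -1/414 (t = 1/(-10*(2*6 - 11) - 404) = 1/(-10*(12 - 11) - 404) = 1/(-10*1 - 404) = 1/(-10 - 404) = 1/(-414) = -1/414 ≈ -0.0024155)
(o(H(-2, -4)) + t)*311 = ((-9/7 + (1/7)*(-2)) - 1/414)*311 = ((-9/7 - 2/7) - 1/414)*311 = (-11/7 - 1/414)*311 = -4561/2898*311 = -1418471/2898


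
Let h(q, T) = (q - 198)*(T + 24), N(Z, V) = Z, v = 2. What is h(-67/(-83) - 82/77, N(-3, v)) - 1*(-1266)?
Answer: -2645337/913 ≈ -2897.4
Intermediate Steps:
h(q, T) = (-198 + q)*(24 + T)
h(-67/(-83) - 82/77, N(-3, v)) - 1*(-1266) = (-4752 - 198*(-3) + 24*(-67/(-83) - 82/77) - 3*(-67/(-83) - 82/77)) - 1*(-1266) = (-4752 + 594 + 24*(-67*(-1/83) - 82*1/77) - 3*(-67*(-1/83) - 82*1/77)) + 1266 = (-4752 + 594 + 24*(67/83 - 82/77) - 3*(67/83 - 82/77)) + 1266 = (-4752 + 594 + 24*(-1647/6391) - 3*(-1647/6391)) + 1266 = (-4752 + 594 - 39528/6391 + 4941/6391) + 1266 = -3801195/913 + 1266 = -2645337/913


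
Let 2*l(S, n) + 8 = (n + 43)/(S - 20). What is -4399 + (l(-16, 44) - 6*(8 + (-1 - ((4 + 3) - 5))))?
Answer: -106421/24 ≈ -4434.2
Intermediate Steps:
l(S, n) = -4 + (43 + n)/(2*(-20 + S)) (l(S, n) = -4 + ((n + 43)/(S - 20))/2 = -4 + ((43 + n)/(-20 + S))/2 = -4 + (43 + n)/(2*(-20 + S)))
-4399 + (l(-16, 44) - 6*(8 + (-1 - ((4 + 3) - 5)))) = -4399 + ((203 + 44 - 8*(-16))/(2*(-20 - 16)) - 6*(8 + (-1 - ((4 + 3) - 5)))) = -4399 + ((½)*(203 + 44 + 128)/(-36) - 6*(8 + (-1 - (7 - 5)))) = -4399 + ((½)*(-1/36)*375 - 6*(8 + (-1 - 1*2))) = -4399 + (-125/24 - 6*(8 + (-1 - 2))) = -4399 + (-125/24 - 6*(8 - 3)) = -4399 + (-125/24 - 6*5) = -4399 + (-125/24 - 1*30) = -4399 + (-125/24 - 30) = -4399 - 845/24 = -106421/24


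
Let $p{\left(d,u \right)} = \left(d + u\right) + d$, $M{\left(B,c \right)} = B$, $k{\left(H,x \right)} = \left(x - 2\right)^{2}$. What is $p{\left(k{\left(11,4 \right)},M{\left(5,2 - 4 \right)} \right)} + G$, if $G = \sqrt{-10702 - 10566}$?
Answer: $13 + 2 i \sqrt{5317} \approx 13.0 + 145.84 i$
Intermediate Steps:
$k{\left(H,x \right)} = \left(-2 + x\right)^{2}$
$p{\left(d,u \right)} = u + 2 d$
$G = 2 i \sqrt{5317}$ ($G = \sqrt{-21268} = 2 i \sqrt{5317} \approx 145.84 i$)
$p{\left(k{\left(11,4 \right)},M{\left(5,2 - 4 \right)} \right)} + G = \left(5 + 2 \left(-2 + 4\right)^{2}\right) + 2 i \sqrt{5317} = \left(5 + 2 \cdot 2^{2}\right) + 2 i \sqrt{5317} = \left(5 + 2 \cdot 4\right) + 2 i \sqrt{5317} = \left(5 + 8\right) + 2 i \sqrt{5317} = 13 + 2 i \sqrt{5317}$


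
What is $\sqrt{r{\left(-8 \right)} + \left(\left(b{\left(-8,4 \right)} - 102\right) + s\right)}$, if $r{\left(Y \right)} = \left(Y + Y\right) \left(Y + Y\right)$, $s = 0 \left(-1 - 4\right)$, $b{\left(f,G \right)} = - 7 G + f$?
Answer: $\sqrt{118} \approx 10.863$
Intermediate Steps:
$b{\left(f,G \right)} = f - 7 G$
$s = 0$ ($s = 0 \left(-5\right) = 0$)
$r{\left(Y \right)} = 4 Y^{2}$ ($r{\left(Y \right)} = 2 Y 2 Y = 4 Y^{2}$)
$\sqrt{r{\left(-8 \right)} + \left(\left(b{\left(-8,4 \right)} - 102\right) + s\right)} = \sqrt{4 \left(-8\right)^{2} + \left(\left(\left(-8 - 28\right) - 102\right) + 0\right)} = \sqrt{4 \cdot 64 + \left(\left(\left(-8 - 28\right) - 102\right) + 0\right)} = \sqrt{256 + \left(\left(-36 - 102\right) + 0\right)} = \sqrt{256 + \left(-138 + 0\right)} = \sqrt{256 - 138} = \sqrt{118}$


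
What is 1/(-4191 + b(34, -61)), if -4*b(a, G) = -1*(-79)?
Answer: -4/16843 ≈ -0.00023749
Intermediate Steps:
b(a, G) = -79/4 (b(a, G) = -(-1)*(-79)/4 = -¼*79 = -79/4)
1/(-4191 + b(34, -61)) = 1/(-4191 - 79/4) = 1/(-16843/4) = -4/16843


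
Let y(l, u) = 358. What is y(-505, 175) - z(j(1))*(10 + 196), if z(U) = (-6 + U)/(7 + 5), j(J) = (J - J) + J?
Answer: 2663/6 ≈ 443.83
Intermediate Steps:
j(J) = J (j(J) = 0 + J = J)
z(U) = -½ + U/12 (z(U) = (-6 + U)/12 = (-6 + U)*(1/12) = -½ + U/12)
y(-505, 175) - z(j(1))*(10 + 196) = 358 - (-½ + (1/12)*1)*(10 + 196) = 358 - (-½ + 1/12)*206 = 358 - (-5)*206/12 = 358 - 1*(-515/6) = 358 + 515/6 = 2663/6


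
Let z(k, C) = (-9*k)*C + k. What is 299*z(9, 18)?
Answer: -433251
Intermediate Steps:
z(k, C) = k - 9*C*k (z(k, C) = -9*C*k + k = k - 9*C*k)
299*z(9, 18) = 299*(9*(1 - 9*18)) = 299*(9*(1 - 162)) = 299*(9*(-161)) = 299*(-1449) = -433251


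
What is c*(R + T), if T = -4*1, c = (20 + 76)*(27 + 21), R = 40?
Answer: 165888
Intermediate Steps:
c = 4608 (c = 96*48 = 4608)
T = -4
c*(R + T) = 4608*(40 - 4) = 4608*36 = 165888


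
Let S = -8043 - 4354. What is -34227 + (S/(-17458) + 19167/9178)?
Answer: -195847411457/5722483 ≈ -34224.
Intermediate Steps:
S = -12397
-34227 + (S/(-17458) + 19167/9178) = -34227 + (-12397/(-17458) + 19167/9178) = -34227 + (-12397*(-1/17458) + 19167*(1/9178)) = -34227 + (1771/2494 + 19167/9178) = -34227 + 16014184/5722483 = -195847411457/5722483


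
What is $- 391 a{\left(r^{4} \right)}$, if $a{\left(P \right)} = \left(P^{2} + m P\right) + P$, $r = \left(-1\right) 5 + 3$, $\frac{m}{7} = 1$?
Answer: $-150144$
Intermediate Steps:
$m = 7$ ($m = 7 \cdot 1 = 7$)
$r = -2$ ($r = -5 + 3 = -2$)
$a{\left(P \right)} = P^{2} + 8 P$ ($a{\left(P \right)} = \left(P^{2} + 7 P\right) + P = P^{2} + 8 P$)
$- 391 a{\left(r^{4} \right)} = - 391 \left(-2\right)^{4} \left(8 + \left(-2\right)^{4}\right) = - 391 \cdot 16 \left(8 + 16\right) = - 391 \cdot 16 \cdot 24 = \left(-391\right) 384 = -150144$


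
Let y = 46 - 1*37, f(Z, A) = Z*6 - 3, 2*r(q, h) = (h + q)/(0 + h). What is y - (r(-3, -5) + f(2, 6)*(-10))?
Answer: 491/5 ≈ 98.200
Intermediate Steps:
r(q, h) = (h + q)/(2*h) (r(q, h) = ((h + q)/(0 + h))/2 = ((h + q)/h)/2 = (h + q)/(2*h))
f(Z, A) = -3 + 6*Z (f(Z, A) = 6*Z - 3 = -3 + 6*Z)
y = 9 (y = 46 - 37 = 9)
y - (r(-3, -5) + f(2, 6)*(-10)) = 9 - ((1/2)*(-5 - 3)/(-5) + (-3 + 6*2)*(-10)) = 9 - ((1/2)*(-1/5)*(-8) + (-3 + 12)*(-10)) = 9 - (4/5 + 9*(-10)) = 9 - (4/5 - 90) = 9 - 1*(-446/5) = 9 + 446/5 = 491/5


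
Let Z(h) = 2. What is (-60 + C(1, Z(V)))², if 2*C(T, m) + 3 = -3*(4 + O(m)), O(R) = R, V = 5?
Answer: 19881/4 ≈ 4970.3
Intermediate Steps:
C(T, m) = -15/2 - 3*m/2 (C(T, m) = -3/2 + (-3*(4 + m))/2 = -3/2 + (-12 - 3*m)/2 = -3/2 + (-6 - 3*m/2) = -15/2 - 3*m/2)
(-60 + C(1, Z(V)))² = (-60 + (-15/2 - 3/2*2))² = (-60 + (-15/2 - 3))² = (-60 - 21/2)² = (-141/2)² = 19881/4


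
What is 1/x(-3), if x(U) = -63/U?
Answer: 1/21 ≈ 0.047619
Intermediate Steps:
1/x(-3) = 1/(-63/(-3)) = 1/(-63*(-1/3)) = 1/21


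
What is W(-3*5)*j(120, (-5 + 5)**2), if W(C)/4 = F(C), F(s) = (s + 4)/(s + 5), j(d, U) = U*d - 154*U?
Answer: 0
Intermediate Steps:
j(d, U) = -154*U + U*d
F(s) = (4 + s)/(5 + s)
W(C) = 4*(4 + C)/(5 + C) (W(C) = 4*((4 + C)/(5 + C)) = 4*(4 + C)/(5 + C))
W(-3*5)*j(120, (-5 + 5)**2) = (4*(4 - 3*5)/(5 - 3*5))*((-5 + 5)**2*(-154 + 120)) = (4*(4 - 15)/(5 - 15))*(0**2*(-34)) = (4*(-11)/(-10))*(0*(-34)) = (4*(-1/10)*(-11))*0 = (22/5)*0 = 0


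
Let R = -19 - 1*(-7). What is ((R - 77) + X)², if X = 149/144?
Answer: 160452889/20736 ≈ 7737.9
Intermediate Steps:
R = -12 (R = -19 + 7 = -12)
X = 149/144 (X = 149*(1/144) = 149/144 ≈ 1.0347)
((R - 77) + X)² = ((-12 - 77) + 149/144)² = (-89 + 149/144)² = (-12667/144)² = 160452889/20736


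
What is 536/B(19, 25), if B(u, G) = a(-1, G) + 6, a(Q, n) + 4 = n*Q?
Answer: -536/23 ≈ -23.304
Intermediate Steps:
a(Q, n) = -4 + Q*n (a(Q, n) = -4 + n*Q = -4 + Q*n)
B(u, G) = 2 - G (B(u, G) = (-4 - G) + 6 = 2 - G)
536/B(19, 25) = 536/(2 - 1*25) = 536/(2 - 25) = 536/(-23) = 536*(-1/23) = -536/23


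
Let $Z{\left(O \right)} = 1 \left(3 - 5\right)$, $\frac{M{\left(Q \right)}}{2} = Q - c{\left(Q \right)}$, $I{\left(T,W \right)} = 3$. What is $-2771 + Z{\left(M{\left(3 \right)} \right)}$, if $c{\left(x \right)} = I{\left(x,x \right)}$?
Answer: $-2773$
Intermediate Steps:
$c{\left(x \right)} = 3$
$M{\left(Q \right)} = -6 + 2 Q$ ($M{\left(Q \right)} = 2 \left(Q - 3\right) = 2 \left(-3 + Q\right) = -6 + 2 Q$)
$Z{\left(O \right)} = -2$ ($Z{\left(O \right)} = 1 \left(-2\right) = -2$)
$-2771 + Z{\left(M{\left(3 \right)} \right)} = -2771 - 2 = -2773$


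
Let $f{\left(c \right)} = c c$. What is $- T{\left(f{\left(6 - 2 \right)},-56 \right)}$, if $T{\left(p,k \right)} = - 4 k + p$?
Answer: $-240$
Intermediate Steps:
$f{\left(c \right)} = c^{2}$
$T{\left(p,k \right)} = p - 4 k$
$- T{\left(f{\left(6 - 2 \right)},-56 \right)} = - (\left(6 - 2\right)^{2} - -224) = - (\left(6 - 2\right)^{2} + 224) = - (4^{2} + 224) = - (16 + 224) = \left(-1\right) 240 = -240$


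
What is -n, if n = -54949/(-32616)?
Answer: -54949/32616 ≈ -1.6847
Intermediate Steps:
n = 54949/32616 (n = -54949*(-1/32616) = 54949/32616 ≈ 1.6847)
-n = -1*54949/32616 = -54949/32616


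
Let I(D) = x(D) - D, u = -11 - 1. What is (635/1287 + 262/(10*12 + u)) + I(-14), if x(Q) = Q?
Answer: 22543/7722 ≈ 2.9193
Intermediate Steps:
u = -12
I(D) = 0 (I(D) = D - D = 0)
(635/1287 + 262/(10*12 + u)) + I(-14) = (635/1287 + 262/(10*12 - 12)) + 0 = (635*(1/1287) + 262/(120 - 12)) + 0 = (635/1287 + 262/108) + 0 = (635/1287 + 262*(1/108)) + 0 = (635/1287 + 131/54) + 0 = 22543/7722 + 0 = 22543/7722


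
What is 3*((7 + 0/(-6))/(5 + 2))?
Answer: 3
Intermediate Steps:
3*((7 + 0/(-6))/(5 + 2)) = 3*((7 + 0*(-⅙))/7) = 3*((7 + 0)/7) = 3*((⅐)*7) = 3*1 = 3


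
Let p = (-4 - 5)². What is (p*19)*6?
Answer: 9234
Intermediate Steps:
p = 81 (p = (-9)² = 81)
(p*19)*6 = (81*19)*6 = 1539*6 = 9234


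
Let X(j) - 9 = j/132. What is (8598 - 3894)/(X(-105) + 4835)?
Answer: 4224/4349 ≈ 0.97126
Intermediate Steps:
X(j) = 9 + j/132
(8598 - 3894)/(X(-105) + 4835) = (8598 - 3894)/((9 + (1/132)*(-105)) + 4835) = 4704/((9 - 35/44) + 4835) = 4704/(361/44 + 4835) = 4704/(213101/44) = 4704*(44/213101) = 4224/4349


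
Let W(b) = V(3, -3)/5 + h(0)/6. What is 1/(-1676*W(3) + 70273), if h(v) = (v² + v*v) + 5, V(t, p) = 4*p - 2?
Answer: 15/1103537 ≈ 1.3593e-5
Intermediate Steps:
V(t, p) = -2 + 4*p
h(v) = 5 + 2*v² (h(v) = (v² + v²) + 5 = 2*v² + 5 = 5 + 2*v²)
W(b) = -59/30 (W(b) = (-2 + 4*(-3))/5 + (5 + 2*0²)/6 = (-2 - 12)*(⅕) + (5 + 2*0)*(⅙) = -14*⅕ + (5 + 0)*(⅙) = -14/5 + 5*(⅙) = -14/5 + ⅚ = -59/30)
1/(-1676*W(3) + 70273) = 1/(-1676*(-59/30) + 70273) = 1/(49442/15 + 70273) = 1/(1103537/15) = 15/1103537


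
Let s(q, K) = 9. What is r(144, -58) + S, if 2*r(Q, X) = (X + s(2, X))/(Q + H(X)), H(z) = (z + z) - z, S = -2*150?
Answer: -51649/172 ≈ -300.28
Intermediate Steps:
S = -300
H(z) = z (H(z) = 2*z - z = z)
r(Q, X) = (9 + X)/(2*(Q + X)) (r(Q, X) = ((X + 9)/(Q + X))/2 = ((9 + X)/(Q + X))/2 = (9 + X)/(2*(Q + X)))
r(144, -58) + S = (9 - 58)/(2*(144 - 58)) - 300 = (1/2)*(-49)/86 - 300 = (1/2)*(1/86)*(-49) - 300 = -49/172 - 300 = -51649/172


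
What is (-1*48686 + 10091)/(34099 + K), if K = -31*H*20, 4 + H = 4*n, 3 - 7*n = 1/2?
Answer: -270165/249853 ≈ -1.0813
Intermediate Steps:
n = 5/14 (n = 3/7 - ⅐/2 = 3/7 - ⅐*½ = 3/7 - 1/14 = 5/14 ≈ 0.35714)
H = -18/7 (H = -4 + 4*(5/14) = -4 + 10/7 = -18/7 ≈ -2.5714)
K = 11160/7 (K = -31*(-18/7)*20 = (558/7)*20 = 11160/7 ≈ 1594.3)
(-1*48686 + 10091)/(34099 + K) = (-1*48686 + 10091)/(34099 + 11160/7) = (-48686 + 10091)/(249853/7) = -38595*7/249853 = -270165/249853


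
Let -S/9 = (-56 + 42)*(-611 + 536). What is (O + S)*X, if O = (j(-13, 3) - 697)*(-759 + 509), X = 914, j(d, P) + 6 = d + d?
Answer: 157939200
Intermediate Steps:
j(d, P) = -6 + 2*d (j(d, P) = -6 + (d + d) = -6 + 2*d)
S = -9450 (S = -9*(-56 + 42)*(-611 + 536) = -(-126)*(-75) = -9*1050 = -9450)
O = 182250 (O = ((-6 + 2*(-13)) - 697)*(-759 + 509) = ((-6 - 26) - 697)*(-250) = (-32 - 697)*(-250) = -729*(-250) = 182250)
(O + S)*X = (182250 - 9450)*914 = 172800*914 = 157939200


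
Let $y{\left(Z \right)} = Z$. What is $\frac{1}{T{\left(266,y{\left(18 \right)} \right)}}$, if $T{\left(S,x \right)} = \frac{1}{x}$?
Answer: $18$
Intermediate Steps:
$\frac{1}{T{\left(266,y{\left(18 \right)} \right)}} = \frac{1}{\frac{1}{18}} = 18$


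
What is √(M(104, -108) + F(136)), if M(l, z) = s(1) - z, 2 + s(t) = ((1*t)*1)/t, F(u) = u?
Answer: 9*√3 ≈ 15.588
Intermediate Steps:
s(t) = -1 (s(t) = -2 + ((1*t)*1)/t = -2 + (t*1)/t = -2 + t/t = -2 + 1 = -1)
M(l, z) = -1 - z
√(M(104, -108) + F(136)) = √((-1 - 1*(-108)) + 136) = √((-1 + 108) + 136) = √(107 + 136) = √243 = 9*√3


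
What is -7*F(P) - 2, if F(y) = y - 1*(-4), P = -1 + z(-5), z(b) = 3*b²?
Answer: -548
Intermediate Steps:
P = 74 (P = -1 + 3*(-5)² = -1 + 3*25 = -1 + 75 = 74)
F(y) = 4 + y (F(y) = y + 4 = 4 + y)
-7*F(P) - 2 = -7*(4 + 74) - 2 = -7*78 - 2 = -546 - 2 = -548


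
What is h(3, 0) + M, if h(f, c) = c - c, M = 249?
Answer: 249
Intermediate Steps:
h(f, c) = 0
h(3, 0) + M = 0 + 249 = 249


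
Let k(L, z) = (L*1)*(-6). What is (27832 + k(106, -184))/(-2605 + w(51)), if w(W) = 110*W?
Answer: 27196/3005 ≈ 9.0502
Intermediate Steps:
k(L, z) = -6*L (k(L, z) = L*(-6) = -6*L)
(27832 + k(106, -184))/(-2605 + w(51)) = (27832 - 6*106)/(-2605 + 110*51) = (27832 - 636)/(-2605 + 5610) = 27196/3005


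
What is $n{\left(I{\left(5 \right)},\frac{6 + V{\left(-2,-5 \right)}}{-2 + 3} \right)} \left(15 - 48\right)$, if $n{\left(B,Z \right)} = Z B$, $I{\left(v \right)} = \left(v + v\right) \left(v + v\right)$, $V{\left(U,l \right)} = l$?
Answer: $-3300$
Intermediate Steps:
$I{\left(v \right)} = 4 v^{2}$ ($I{\left(v \right)} = 2 v 2 v = 4 v^{2}$)
$n{\left(B,Z \right)} = B Z$
$n{\left(I{\left(5 \right)},\frac{6 + V{\left(-2,-5 \right)}}{-2 + 3} \right)} \left(15 - 48\right) = 4 \cdot 5^{2} \frac{6 - 5}{-2 + 3} \left(15 - 48\right) = 4 \cdot 25 \cdot 1 \cdot 1^{-1} \left(-33\right) = 100 \cdot 1 \cdot 1 \left(-33\right) = 100 \cdot 1 \left(-33\right) = 100 \left(-33\right) = -3300$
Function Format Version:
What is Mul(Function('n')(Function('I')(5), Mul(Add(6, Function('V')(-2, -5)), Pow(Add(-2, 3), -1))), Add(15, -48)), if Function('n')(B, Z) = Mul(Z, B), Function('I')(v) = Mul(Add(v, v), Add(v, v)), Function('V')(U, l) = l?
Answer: -3300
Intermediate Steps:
Function('I')(v) = Mul(4, Pow(v, 2)) (Function('I')(v) = Mul(Mul(2, v), Mul(2, v)) = Mul(4, Pow(v, 2)))
Function('n')(B, Z) = Mul(B, Z)
Mul(Function('n')(Function('I')(5), Mul(Add(6, Function('V')(-2, -5)), Pow(Add(-2, 3), -1))), Add(15, -48)) = Mul(Mul(Mul(4, Pow(5, 2)), Mul(Add(6, -5), Pow(Add(-2, 3), -1))), Add(15, -48)) = Mul(Mul(Mul(4, 25), Mul(1, Pow(1, -1))), -33) = Mul(Mul(100, Mul(1, 1)), -33) = Mul(Mul(100, 1), -33) = Mul(100, -33) = -3300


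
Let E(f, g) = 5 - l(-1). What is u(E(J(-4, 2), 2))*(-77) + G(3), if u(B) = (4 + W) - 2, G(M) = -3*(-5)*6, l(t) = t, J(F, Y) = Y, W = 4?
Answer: -372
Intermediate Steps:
G(M) = 90 (G(M) = 15*6 = 90)
E(f, g) = 6 (E(f, g) = 5 - 1*(-1) = 5 + 1 = 6)
u(B) = 6 (u(B) = (4 + 4) - 2 = 8 - 2 = 6)
u(E(J(-4, 2), 2))*(-77) + G(3) = 6*(-77) + 90 = -462 + 90 = -372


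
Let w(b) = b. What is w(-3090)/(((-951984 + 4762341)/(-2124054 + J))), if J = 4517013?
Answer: -821582590/423373 ≈ -1940.6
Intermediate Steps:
w(-3090)/(((-951984 + 4762341)/(-2124054 + J))) = -3090*(-2124054 + 4517013)/(-951984 + 4762341) = -3090/(3810357/2392959) = -3090/(3810357*(1/2392959)) = -3090/1270119/797653 = -3090*797653/1270119 = -821582590/423373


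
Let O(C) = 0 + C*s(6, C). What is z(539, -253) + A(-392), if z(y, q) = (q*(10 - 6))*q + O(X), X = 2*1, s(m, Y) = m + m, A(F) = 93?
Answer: 256153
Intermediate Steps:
s(m, Y) = 2*m
X = 2
O(C) = 12*C (O(C) = 0 + C*(2*6) = 0 + C*12 = 0 + 12*C = 12*C)
z(y, q) = 24 + 4*q**2 (z(y, q) = (q*(10 - 6))*q + 12*2 = (q*4)*q + 24 = (4*q)*q + 24 = 4*q**2 + 24 = 24 + 4*q**2)
z(539, -253) + A(-392) = (24 + 4*(-253)**2) + 93 = (24 + 4*64009) + 93 = (24 + 256036) + 93 = 256060 + 93 = 256153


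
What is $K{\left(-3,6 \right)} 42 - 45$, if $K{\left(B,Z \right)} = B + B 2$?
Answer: $-423$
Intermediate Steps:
$K{\left(B,Z \right)} = 3 B$ ($K{\left(B,Z \right)} = B + 2 B = 3 B$)
$K{\left(-3,6 \right)} 42 - 45 = 3 \left(-3\right) 42 - 45 = \left(-9\right) 42 - 45 = -378 - 45 = -423$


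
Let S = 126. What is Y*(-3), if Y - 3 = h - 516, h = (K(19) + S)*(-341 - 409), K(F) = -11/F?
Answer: 5390991/19 ≈ 2.8374e+5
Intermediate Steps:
h = -1787250/19 (h = (-11/19 + 126)*(-341 - 409) = (-11*1/19 + 126)*(-750) = (-11/19 + 126)*(-750) = (2383/19)*(-750) = -1787250/19 ≈ -94066.)
Y = -1796997/19 (Y = 3 + (-1787250/19 - 516) = 3 - 1797054/19 = -1796997/19 ≈ -94579.)
Y*(-3) = -1796997/19*(-3) = 5390991/19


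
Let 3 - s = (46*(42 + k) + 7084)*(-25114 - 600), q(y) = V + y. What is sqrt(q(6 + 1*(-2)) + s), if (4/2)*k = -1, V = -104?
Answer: sqrt(231245905) ≈ 15207.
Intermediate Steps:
k = -1/2 (k = (1/2)*(-1) = -1/2 ≈ -0.50000)
q(y) = -104 + y
s = 231246005 (s = 3 - (46*(42 - 1/2) + 7084)*(-25114 - 600) = 3 - (46*(83/2) + 7084)*(-25714) = 3 - (1909 + 7084)*(-25714) = 3 - 8993*(-25714) = 3 - 1*(-231246002) = 3 + 231246002 = 231246005)
sqrt(q(6 + 1*(-2)) + s) = sqrt((-104 + (6 + 1*(-2))) + 231246005) = sqrt((-104 + (6 - 2)) + 231246005) = sqrt((-104 + 4) + 231246005) = sqrt(-100 + 231246005) = sqrt(231245905)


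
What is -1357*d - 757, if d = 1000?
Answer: -1357757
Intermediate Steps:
-1357*d - 757 = -1357*1000 - 757 = -1357000 - 757 = -1357757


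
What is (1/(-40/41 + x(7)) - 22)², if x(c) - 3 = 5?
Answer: 39627025/82944 ≈ 477.76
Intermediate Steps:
x(c) = 8 (x(c) = 3 + 5 = 8)
(1/(-40/41 + x(7)) - 22)² = (1/(-40/41 + 8) - 22)² = (1/(288/41) - 22)² = (41/288 - 22)² = (-6295/288)² = 39627025/82944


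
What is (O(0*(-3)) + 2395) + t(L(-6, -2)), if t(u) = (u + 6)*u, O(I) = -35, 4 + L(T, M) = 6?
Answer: 2376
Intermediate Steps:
L(T, M) = 2 (L(T, M) = -4 + 6 = 2)
t(u) = u*(6 + u) (t(u) = (6 + u)*u = u*(6 + u))
(O(0*(-3)) + 2395) + t(L(-6, -2)) = (-35 + 2395) + 2*(6 + 2) = 2360 + 2*8 = 2360 + 16 = 2376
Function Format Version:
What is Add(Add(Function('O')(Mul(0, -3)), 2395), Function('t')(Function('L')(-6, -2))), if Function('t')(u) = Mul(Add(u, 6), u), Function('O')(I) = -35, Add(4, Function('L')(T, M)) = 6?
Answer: 2376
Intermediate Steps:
Function('L')(T, M) = 2 (Function('L')(T, M) = Add(-4, 6) = 2)
Function('t')(u) = Mul(u, Add(6, u)) (Function('t')(u) = Mul(Add(6, u), u) = Mul(u, Add(6, u)))
Add(Add(Function('O')(Mul(0, -3)), 2395), Function('t')(Function('L')(-6, -2))) = Add(Add(-35, 2395), Mul(2, Add(6, 2))) = Add(2360, Mul(2, 8)) = Add(2360, 16) = 2376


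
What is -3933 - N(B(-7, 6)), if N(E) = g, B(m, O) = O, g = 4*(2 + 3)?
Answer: -3953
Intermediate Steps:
g = 20 (g = 4*5 = 20)
N(E) = 20
-3933 - N(B(-7, 6)) = -3933 - 1*20 = -3933 - 20 = -3953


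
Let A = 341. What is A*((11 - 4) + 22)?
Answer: 9889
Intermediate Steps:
A*((11 - 4) + 22) = 341*((11 - 4) + 22) = 341*(7 + 22) = 341*29 = 9889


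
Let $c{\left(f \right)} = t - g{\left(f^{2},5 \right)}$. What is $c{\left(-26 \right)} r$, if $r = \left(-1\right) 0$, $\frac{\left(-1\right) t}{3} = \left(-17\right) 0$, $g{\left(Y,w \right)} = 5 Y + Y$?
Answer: $0$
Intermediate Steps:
$g{\left(Y,w \right)} = 6 Y$
$t = 0$ ($t = - 3 \left(\left(-17\right) 0\right) = \left(-3\right) 0 = 0$)
$c{\left(f \right)} = - 6 f^{2}$ ($c{\left(f \right)} = 0 - 6 f^{2} = - 6 f^{2}$)
$r = 0$
$c{\left(-26 \right)} r = - 6 \left(-26\right)^{2} \cdot 0 = \left(-6\right) 676 \cdot 0 = \left(-4056\right) 0 = 0$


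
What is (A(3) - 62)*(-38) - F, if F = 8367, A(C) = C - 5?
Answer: -5935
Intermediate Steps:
A(C) = -5 + C
(A(3) - 62)*(-38) - F = ((-5 + 3) - 62)*(-38) - 1*8367 = (-2 - 62)*(-38) - 8367 = -64*(-38) - 8367 = 2432 - 8367 = -5935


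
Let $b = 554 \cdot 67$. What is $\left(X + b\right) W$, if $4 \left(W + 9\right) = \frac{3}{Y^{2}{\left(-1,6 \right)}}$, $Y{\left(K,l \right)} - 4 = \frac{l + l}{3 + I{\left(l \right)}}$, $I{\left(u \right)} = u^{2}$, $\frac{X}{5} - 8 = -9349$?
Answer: $\frac{1077473343}{12544} \approx 85896.0$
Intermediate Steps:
$X = -46705$ ($X = 40 + 5 \left(-9349\right) = 40 - 46745 = -46705$)
$b = 37118$
$Y{\left(K,l \right)} = 4 + \frac{2 l}{3 + l^{2}}$ ($Y{\left(K,l \right)} = 4 + \frac{l + l}{3 + l^{2}} = 4 + \frac{2 l}{3 + l^{2}}$)
$W = - \frac{112389}{12544}$ ($W = -9 + \frac{3 \frac{1}{\left(\frac{2 \left(6 + 6 + 2 \cdot 6^{2}\right)}{3 + 6^{2}}\right)^{2}}}{4} = -9 + \frac{3 \frac{1}{\left(\frac{2 \left(6 + 6 + 2 \cdot 36\right)}{3 + 36}\right)^{2}}}{4} = -9 + \frac{3 \frac{1}{\left(\frac{2 \left(6 + 6 + 72\right)}{39}\right)^{2}}}{4} = -9 + \frac{3 \frac{1}{\left(2 \cdot \frac{1}{39} \cdot 84\right)^{2}}}{4} = -9 + \frac{3 \frac{1}{\left(\frac{56}{13}\right)^{2}}}{4} = -9 + \frac{3 \frac{1}{\frac{3136}{169}}}{4} = -9 + \frac{3 \cdot \frac{169}{3136}}{4} = -9 + \frac{1}{4} \cdot \frac{507}{3136} = -9 + \frac{507}{12544} = - \frac{112389}{12544} \approx -8.9596$)
$\left(X + b\right) W = \left(-46705 + 37118\right) \left(- \frac{112389}{12544}\right) = \left(-9587\right) \left(- \frac{112389}{12544}\right) = \frac{1077473343}{12544}$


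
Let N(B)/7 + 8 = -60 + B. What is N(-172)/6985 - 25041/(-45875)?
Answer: 19568277/64087375 ≈ 0.30534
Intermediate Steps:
N(B) = -476 + 7*B (N(B) = -56 + 7*(-60 + B) = -56 + (-420 + 7*B) = -476 + 7*B)
N(-172)/6985 - 25041/(-45875) = (-476 + 7*(-172))/6985 - 25041/(-45875) = (-476 - 1204)*(1/6985) - 25041*(-1/45875) = -1680*1/6985 + 25041/45875 = -336/1397 + 25041/45875 = 19568277/64087375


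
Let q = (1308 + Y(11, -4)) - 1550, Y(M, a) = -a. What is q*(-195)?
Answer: 46410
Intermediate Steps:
q = -238 (q = (1308 - 1*(-4)) - 1550 = (1308 + 4) - 1550 = 1312 - 1550 = -238)
q*(-195) = -238*(-195) = 46410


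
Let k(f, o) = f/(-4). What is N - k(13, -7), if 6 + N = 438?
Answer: 1741/4 ≈ 435.25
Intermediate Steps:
N = 432 (N = -6 + 438 = 432)
k(f, o) = -f/4 (k(f, o) = f*(-1/4) = -f/4)
N - k(13, -7) = 432 - (-1)*13/4 = 432 - 1*(-13/4) = 432 + 13/4 = 1741/4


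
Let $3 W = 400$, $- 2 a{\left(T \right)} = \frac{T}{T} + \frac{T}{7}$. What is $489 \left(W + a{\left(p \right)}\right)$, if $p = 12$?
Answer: $\frac{903509}{14} \approx 64536.0$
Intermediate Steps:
$a{\left(T \right)} = - \frac{1}{2} - \frac{T}{14}$ ($a{\left(T \right)} = - \frac{\frac{T}{T} + \frac{T}{7}}{2} = - \frac{1 + T \frac{1}{7}}{2} = - \frac{1 + \frac{T}{7}}{2} = - \frac{1}{2} - \frac{T}{14}$)
$W = \frac{400}{3}$ ($W = \frac{1}{3} \cdot 400 = \frac{400}{3} \approx 133.33$)
$489 \left(W + a{\left(p \right)}\right) = 489 \left(\frac{400}{3} - \frac{19}{14}\right) = 489 \cdot \frac{5543}{42} = \frac{903509}{14}$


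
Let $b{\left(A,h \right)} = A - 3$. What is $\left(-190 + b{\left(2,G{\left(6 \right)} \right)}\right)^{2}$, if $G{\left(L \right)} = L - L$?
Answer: $36481$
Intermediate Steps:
$G{\left(L \right)} = 0$
$b{\left(A,h \right)} = -3 + A$ ($b{\left(A,h \right)} = A - 3 = -3 + A$)
$\left(-190 + b{\left(2,G{\left(6 \right)} \right)}\right)^{2} = \left(-190 + \left(-3 + 2\right)\right)^{2} = \left(-190 - 1\right)^{2} = \left(-191\right)^{2} = 36481$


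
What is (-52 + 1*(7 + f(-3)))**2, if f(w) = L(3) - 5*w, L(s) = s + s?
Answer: 576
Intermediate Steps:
L(s) = 2*s
f(w) = 6 - 5*w (f(w) = 2*3 - 5*w = 6 - 5*w)
(-52 + 1*(7 + f(-3)))**2 = (-52 + 1*(7 + (6 - 5*(-3))))**2 = (-52 + 1*(7 + (6 + 15)))**2 = (-52 + 1*(7 + 21))**2 = (-52 + 1*28)**2 = (-52 + 28)**2 = (-24)**2 = 576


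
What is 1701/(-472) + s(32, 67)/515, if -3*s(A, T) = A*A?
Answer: -3111373/729240 ≈ -4.2666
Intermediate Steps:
s(A, T) = -A**2/3 (s(A, T) = -A*A/3 = -A**2/3)
1701/(-472) + s(32, 67)/515 = 1701/(-472) - 1/3*32**2/515 = 1701*(-1/472) - 1/3*1024*(1/515) = -1701/472 - 1024/3*1/515 = -1701/472 - 1024/1545 = -3111373/729240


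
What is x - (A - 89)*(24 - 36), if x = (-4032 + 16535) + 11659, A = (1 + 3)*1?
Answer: 23142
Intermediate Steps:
A = 4 (A = 4*1 = 4)
x = 24162 (x = 12503 + 11659 = 24162)
x - (A - 89)*(24 - 36) = 24162 - (4 - 89)*(24 - 36) = 24162 - (-85)*(-12) = 24162 - 1*1020 = 24162 - 1020 = 23142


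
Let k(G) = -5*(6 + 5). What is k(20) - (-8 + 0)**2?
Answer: -119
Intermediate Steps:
k(G) = -55 (k(G) = -5*11 = -55)
k(20) - (-8 + 0)**2 = -55 - (-8 + 0)**2 = -55 - 1*(-8)**2 = -55 - 1*64 = -55 - 64 = -119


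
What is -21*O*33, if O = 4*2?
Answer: -5544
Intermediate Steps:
O = 8
-21*O*33 = -21*8*33 = -168*33 = -5544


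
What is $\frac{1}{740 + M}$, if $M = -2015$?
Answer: $- \frac{1}{1275} \approx -0.00078431$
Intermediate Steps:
$\frac{1}{740 + M} = \frac{1}{740 - 2015} = \frac{1}{-1275} = - \frac{1}{1275}$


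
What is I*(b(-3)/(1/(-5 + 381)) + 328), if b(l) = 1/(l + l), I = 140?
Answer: 111440/3 ≈ 37147.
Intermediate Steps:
b(l) = 1/(2*l)
I*(b(-3)/(1/(-5 + 381)) + 328) = 140*(((1/2)/(-3))/(1/(-5 + 381)) + 328) = 140*(((1/2)*(-1/3))/(1/376) + 328) = 140*(-1/(6*1/376) + 328) = 140*(-1/6*376 + 328) = 140*(-188/3 + 328) = 140*(796/3) = 111440/3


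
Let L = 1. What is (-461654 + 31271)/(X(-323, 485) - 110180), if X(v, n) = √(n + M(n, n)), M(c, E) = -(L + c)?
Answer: 47419598940/12139632401 + 430383*I/12139632401 ≈ 3.9062 + 3.5453e-5*I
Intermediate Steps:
M(c, E) = -1 - c (M(c, E) = -(1 + c) = -1 - c)
X(v, n) = I (X(v, n) = √(n + (-1 - n)) = √(-1) = I)
(-461654 + 31271)/(X(-323, 485) - 110180) = (-461654 + 31271)/(I - 110180) = -430383*(-110180 - I)/12139632401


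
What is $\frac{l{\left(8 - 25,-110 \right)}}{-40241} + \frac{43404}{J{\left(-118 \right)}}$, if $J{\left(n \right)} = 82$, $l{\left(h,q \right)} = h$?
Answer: $\frac{873310879}{1649881} \approx 529.32$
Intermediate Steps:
$\frac{l{\left(8 - 25,-110 \right)}}{-40241} + \frac{43404}{J{\left(-118 \right)}} = \frac{8 - 25}{-40241} + \frac{43404}{82} = \left(8 - 25\right) \left(- \frac{1}{40241}\right) + 43404 \cdot \frac{1}{82} = \left(-17\right) \left(- \frac{1}{40241}\right) + \frac{21702}{41} = \frac{17}{40241} + \frac{21702}{41} = \frac{873310879}{1649881}$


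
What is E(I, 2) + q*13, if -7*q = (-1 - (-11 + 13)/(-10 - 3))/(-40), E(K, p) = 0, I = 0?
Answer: -11/280 ≈ -0.039286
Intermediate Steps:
q = -11/3640 (q = -(-1 - (-11 + 13)/(-10 - 3))/(7*(-40)) = -(-1 - 2/(-13))*(-1)/(7*40) = -(-1 - 2*(-1)/13)*(-1)/(7*40) = -(-1 - 1*(-2/13))*(-1)/(7*40) = -(-1 + 2/13)*(-1)/(7*40) = -(-11)*(-1)/(91*40) = -1/7*11/520 = -11/3640 ≈ -0.0030220)
E(I, 2) + q*13 = 0 - 11/3640*13 = 0 - 11/280 = -11/280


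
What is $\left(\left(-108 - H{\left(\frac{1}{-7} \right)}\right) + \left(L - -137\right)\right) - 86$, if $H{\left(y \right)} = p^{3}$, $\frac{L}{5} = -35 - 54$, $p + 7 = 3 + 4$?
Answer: $-502$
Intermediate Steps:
$p = 0$ ($p = -7 + \left(3 + 4\right) = -7 + 7 = 0$)
$L = -445$ ($L = 5 \left(-35 - 54\right) = 5 \left(-89\right) = -445$)
$H{\left(y \right)} = 0$ ($H{\left(y \right)} = 0^{3} = 0$)
$\left(\left(-108 - H{\left(\frac{1}{-7} \right)}\right) + \left(L - -137\right)\right) - 86 = \left(\left(-108 - 0\right) - 308\right) - 86 = \left(\left(-108 + 0\right) + \left(-445 + 137\right)\right) - 86 = \left(-108 - 308\right) - 86 = -416 - 86 = -502$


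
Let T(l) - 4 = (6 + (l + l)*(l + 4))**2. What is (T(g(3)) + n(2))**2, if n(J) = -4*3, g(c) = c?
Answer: 5271616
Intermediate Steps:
n(J) = -12
T(l) = 4 + (6 + 2*l*(4 + l))**2 (T(l) = 4 + (6 + (l + l)*(l + 4))**2 = 4 + (6 + (2*l)*(4 + l))**2 = 4 + (6 + 2*l*(4 + l))**2)
(T(g(3)) + n(2))**2 = ((4 + 4*(3 + 3**2 + 4*3)**2) - 12)**2 = ((4 + 4*(3 + 9 + 12)**2) - 12)**2 = ((4 + 4*24**2) - 12)**2 = ((4 + 4*576) - 12)**2 = ((4 + 2304) - 12)**2 = (2308 - 12)**2 = 2296**2 = 5271616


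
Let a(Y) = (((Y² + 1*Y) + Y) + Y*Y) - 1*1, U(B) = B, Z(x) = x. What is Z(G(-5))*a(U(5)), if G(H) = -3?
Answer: -177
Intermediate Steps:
a(Y) = -1 + 2*Y + 2*Y² (a(Y) = (((Y² + Y) + Y) + Y²) - 1 = (((Y + Y²) + Y) + Y²) - 1 = ((Y² + 2*Y) + Y²) - 1 = (2*Y + 2*Y²) - 1 = -1 + 2*Y + 2*Y²)
Z(G(-5))*a(U(5)) = -3*(-1 + 2*5 + 2*5²) = -3*(-1 + 10 + 2*25) = -3*(-1 + 10 + 50) = -3*59 = -177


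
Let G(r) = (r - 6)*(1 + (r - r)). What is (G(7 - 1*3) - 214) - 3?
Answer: -219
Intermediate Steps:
G(r) = -6 + r (G(r) = (-6 + r)*(1 + 0) = (-6 + r)*1 = -6 + r)
(G(7 - 1*3) - 214) - 3 = ((-6 + (7 - 1*3)) - 214) - 3 = ((-6 + (7 - 3)) - 214) - 3 = ((-6 + 4) - 214) - 3 = (-2 - 214) - 3 = -216 - 3 = -219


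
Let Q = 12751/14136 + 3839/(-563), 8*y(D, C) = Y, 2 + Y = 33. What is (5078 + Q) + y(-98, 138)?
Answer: 5049669808/994821 ≈ 5076.0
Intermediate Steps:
Y = 31 (Y = -2 + 33 = 31)
y(D, C) = 31/8 (y(D, C) = (⅛)*31 = 31/8)
Q = -47089291/7958568 (Q = 12751*(1/14136) + 3839*(-1/563) = 12751/14136 - 3839/563 = -47089291/7958568 ≈ -5.9168)
(5078 + Q) + y(-98, 138) = (5078 - 47089291/7958568) + 31/8 = 40366519013/7958568 + 31/8 = 5049669808/994821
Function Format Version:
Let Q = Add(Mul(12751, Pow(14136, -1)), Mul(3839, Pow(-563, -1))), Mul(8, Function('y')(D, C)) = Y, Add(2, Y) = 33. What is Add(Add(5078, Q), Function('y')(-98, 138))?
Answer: Rational(5049669808, 994821) ≈ 5076.0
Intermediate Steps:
Y = 31 (Y = Add(-2, 33) = 31)
Function('y')(D, C) = Rational(31, 8) (Function('y')(D, C) = Mul(Rational(1, 8), 31) = Rational(31, 8))
Q = Rational(-47089291, 7958568) (Q = Add(Mul(12751, Rational(1, 14136)), Mul(3839, Rational(-1, 563))) = Add(Rational(12751, 14136), Rational(-3839, 563)) = Rational(-47089291, 7958568) ≈ -5.9168)
Add(Add(5078, Q), Function('y')(-98, 138)) = Add(Add(5078, Rational(-47089291, 7958568)), Rational(31, 8)) = Add(Rational(40366519013, 7958568), Rational(31, 8)) = Rational(5049669808, 994821)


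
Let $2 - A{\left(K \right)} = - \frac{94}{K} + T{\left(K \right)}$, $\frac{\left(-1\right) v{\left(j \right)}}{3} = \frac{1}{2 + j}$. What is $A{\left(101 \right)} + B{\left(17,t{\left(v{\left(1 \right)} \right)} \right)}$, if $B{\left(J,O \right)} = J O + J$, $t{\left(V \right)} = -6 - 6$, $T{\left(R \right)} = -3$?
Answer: $- \frac{18288}{101} \approx -181.07$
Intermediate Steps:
$v{\left(j \right)} = - \frac{3}{2 + j}$
$t{\left(V \right)} = -12$
$B{\left(J,O \right)} = J + J O$
$A{\left(K \right)} = 5 + \frac{94}{K}$ ($A{\left(K \right)} = 2 - \left(- \frac{94}{K} - 3\right) = 2 - \left(-3 - \frac{94}{K}\right) = 2 + \left(3 + \frac{94}{K}\right) = 5 + \frac{94}{K}$)
$A{\left(101 \right)} + B{\left(17,t{\left(v{\left(1 \right)} \right)} \right)} = \left(5 + \frac{94}{101}\right) + 17 \left(1 - 12\right) = \left(5 + 94 \cdot \frac{1}{101}\right) + 17 \left(-11\right) = \left(5 + \frac{94}{101}\right) - 187 = \frac{599}{101} - 187 = - \frac{18288}{101}$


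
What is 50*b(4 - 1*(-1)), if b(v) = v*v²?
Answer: 6250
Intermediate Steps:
b(v) = v³
50*b(4 - 1*(-1)) = 50*(4 - 1*(-1))³ = 50*(4 + 1)³ = 50*5³ = 50*125 = 6250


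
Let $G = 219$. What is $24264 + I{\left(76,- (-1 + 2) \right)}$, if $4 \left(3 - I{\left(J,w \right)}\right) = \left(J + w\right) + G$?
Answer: $\frac{48387}{2} \approx 24194.0$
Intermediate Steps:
$I{\left(J,w \right)} = - \frac{207}{4} - \frac{J}{4} - \frac{w}{4}$ ($I{\left(J,w \right)} = 3 - \frac{\left(J + w\right) + 219}{4} = 3 - \frac{219 + J + w}{4} = 3 - \left(\frac{219}{4} + \frac{J}{4} + \frac{w}{4}\right) = - \frac{207}{4} - \frac{J}{4} - \frac{w}{4}$)
$24264 + I{\left(76,- (-1 + 2) \right)} = 24264 - \left(\frac{283}{4} + \frac{1}{4} \left(-1\right) \left(-1 + 2\right)\right) = 24264 - \left(\frac{283}{4} + \frac{1}{4} \left(-1\right) 1\right) = 24264 - \frac{141}{2} = \frac{48387}{2}$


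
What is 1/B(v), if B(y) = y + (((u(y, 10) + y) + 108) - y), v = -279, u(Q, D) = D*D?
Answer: -1/71 ≈ -0.014085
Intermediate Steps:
u(Q, D) = D**2
B(y) = 208 + y (B(y) = y + (((10**2 + y) + 108) - y) = y + (((100 + y) + 108) - y) = y + ((208 + y) - y) = y + 208 = 208 + y)
1/B(v) = 1/(208 - 279) = 1/(-71) = -1/71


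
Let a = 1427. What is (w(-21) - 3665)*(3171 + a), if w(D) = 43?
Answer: -16653956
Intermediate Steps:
(w(-21) - 3665)*(3171 + a) = (43 - 3665)*(3171 + 1427) = -3622*4598 = -16653956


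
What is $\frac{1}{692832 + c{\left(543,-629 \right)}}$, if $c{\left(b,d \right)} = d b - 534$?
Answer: $\frac{1}{350751} \approx 2.851 \cdot 10^{-6}$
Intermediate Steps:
$c{\left(b,d \right)} = -534 + b d$ ($c{\left(b,d \right)} = b d - 534 = -534 + b d$)
$\frac{1}{692832 + c{\left(543,-629 \right)}} = \frac{1}{692832 + \left(-534 + 543 \left(-629\right)\right)} = \frac{1}{692832 - 342081} = \frac{1}{350751}$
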